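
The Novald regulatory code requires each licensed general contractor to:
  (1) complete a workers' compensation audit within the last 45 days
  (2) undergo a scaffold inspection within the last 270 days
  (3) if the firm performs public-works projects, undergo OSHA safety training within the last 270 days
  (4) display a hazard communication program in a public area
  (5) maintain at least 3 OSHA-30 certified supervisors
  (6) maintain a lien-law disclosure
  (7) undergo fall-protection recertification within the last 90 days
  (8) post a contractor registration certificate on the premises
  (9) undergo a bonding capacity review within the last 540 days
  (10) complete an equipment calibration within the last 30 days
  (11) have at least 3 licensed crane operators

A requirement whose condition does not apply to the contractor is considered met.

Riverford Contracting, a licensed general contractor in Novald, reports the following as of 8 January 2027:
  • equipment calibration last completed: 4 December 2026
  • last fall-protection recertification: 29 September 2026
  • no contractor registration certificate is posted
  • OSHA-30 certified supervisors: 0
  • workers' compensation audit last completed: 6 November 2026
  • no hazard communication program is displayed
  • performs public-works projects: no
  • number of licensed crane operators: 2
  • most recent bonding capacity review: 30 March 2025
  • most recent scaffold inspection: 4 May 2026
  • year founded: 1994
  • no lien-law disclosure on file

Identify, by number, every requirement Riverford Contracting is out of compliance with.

1, 4, 5, 6, 7, 8, 9, 10, 11

1. workers' compensation audit 63 days ago vs limit 45 → not met
2. scaffold inspection 249 days ago vs limit 270 → met
3. condition 'performs public-works projects' does not hold → requirement n/a → met
4. hazard communication program absent → not met
5. OSHA-30 certified supervisors 0 < 3 → not met
6. lien-law disclosure absent → not met
7. fall-protection recertification 101 days ago vs limit 90 → not met
8. contractor registration certificate absent → not met
9. bonding capacity review 649 days ago vs limit 540 → not met
10. equipment calibration 35 days ago vs limit 30 → not met
11. licensed crane operators 2 < 3 → not met
Not met: 1, 4, 5, 6, 7, 8, 9, 10, 11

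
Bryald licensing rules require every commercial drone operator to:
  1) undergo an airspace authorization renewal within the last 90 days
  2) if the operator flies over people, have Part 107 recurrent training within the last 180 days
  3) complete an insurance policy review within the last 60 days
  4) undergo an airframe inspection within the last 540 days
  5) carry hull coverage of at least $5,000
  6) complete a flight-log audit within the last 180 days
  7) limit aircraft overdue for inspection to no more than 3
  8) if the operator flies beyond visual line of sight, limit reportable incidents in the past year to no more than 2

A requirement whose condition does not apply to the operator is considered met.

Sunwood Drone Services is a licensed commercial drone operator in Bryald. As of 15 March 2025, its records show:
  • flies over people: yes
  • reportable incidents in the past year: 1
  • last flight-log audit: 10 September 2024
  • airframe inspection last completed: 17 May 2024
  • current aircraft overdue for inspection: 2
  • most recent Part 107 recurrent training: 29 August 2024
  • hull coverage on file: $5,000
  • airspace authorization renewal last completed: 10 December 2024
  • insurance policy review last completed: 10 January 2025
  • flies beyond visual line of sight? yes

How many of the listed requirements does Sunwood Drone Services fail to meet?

4

1. airspace authorization renewal 95 days ago vs limit 90 → not met
2. condition 'flies over people' holds; Part 107 recurrent training 198 days ago vs limit 180 → not met
3. insurance policy review 64 days ago vs limit 60 → not met
4. airframe inspection 302 days ago vs limit 540 → met
5. hull coverage $5,000 ≥ $5,000 → met
6. flight-log audit 186 days ago vs limit 180 → not met
7. aircraft overdue for inspection 2 ≤ 3 → met
8. condition 'flies beyond visual line of sight' holds; reportable incidents in the past year 1 ≤ 2 → met
Not met: 4 of 8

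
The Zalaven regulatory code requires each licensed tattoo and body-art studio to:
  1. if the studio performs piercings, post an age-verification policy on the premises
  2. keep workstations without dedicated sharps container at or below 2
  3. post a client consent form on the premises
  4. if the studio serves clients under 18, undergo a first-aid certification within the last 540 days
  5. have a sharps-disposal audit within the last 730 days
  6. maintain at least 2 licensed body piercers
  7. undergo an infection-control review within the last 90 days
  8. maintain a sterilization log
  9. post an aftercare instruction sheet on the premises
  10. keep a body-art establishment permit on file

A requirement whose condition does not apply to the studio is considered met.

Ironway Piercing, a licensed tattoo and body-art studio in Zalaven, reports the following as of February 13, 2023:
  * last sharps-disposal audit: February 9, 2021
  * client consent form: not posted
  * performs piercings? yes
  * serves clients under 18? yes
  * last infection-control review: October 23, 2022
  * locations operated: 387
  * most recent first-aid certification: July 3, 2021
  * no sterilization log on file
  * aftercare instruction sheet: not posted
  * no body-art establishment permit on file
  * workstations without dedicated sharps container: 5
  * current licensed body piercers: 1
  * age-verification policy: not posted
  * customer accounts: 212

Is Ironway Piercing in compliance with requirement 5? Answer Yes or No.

No

5. sharps-disposal audit 734 days ago vs limit 730 → not met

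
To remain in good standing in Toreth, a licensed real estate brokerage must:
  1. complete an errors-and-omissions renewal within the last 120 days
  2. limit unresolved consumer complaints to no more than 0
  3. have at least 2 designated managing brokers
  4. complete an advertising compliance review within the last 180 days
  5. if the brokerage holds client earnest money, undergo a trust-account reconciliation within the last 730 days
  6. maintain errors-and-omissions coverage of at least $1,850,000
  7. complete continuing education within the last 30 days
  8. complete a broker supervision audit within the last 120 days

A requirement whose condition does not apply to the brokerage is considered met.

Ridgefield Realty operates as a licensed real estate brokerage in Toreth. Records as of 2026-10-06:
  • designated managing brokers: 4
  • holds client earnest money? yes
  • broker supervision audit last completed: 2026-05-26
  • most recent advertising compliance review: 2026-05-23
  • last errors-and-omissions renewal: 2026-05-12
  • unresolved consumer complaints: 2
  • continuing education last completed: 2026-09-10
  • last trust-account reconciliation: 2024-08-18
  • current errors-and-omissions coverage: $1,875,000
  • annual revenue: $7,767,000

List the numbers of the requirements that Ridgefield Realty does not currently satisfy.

1, 2, 5, 8

1. errors-and-omissions renewal 147 days ago vs limit 120 → not met
2. unresolved consumer complaints 2 > 0 → not met
3. designated managing brokers 4 ≥ 2 → met
4. advertising compliance review 136 days ago vs limit 180 → met
5. condition 'holds client earnest money' holds; trust-account reconciliation 779 days ago vs limit 730 → not met
6. errors-and-omissions coverage $1,875,000 ≥ $1,850,000 → met
7. continuing education 26 days ago vs limit 30 → met
8. broker supervision audit 133 days ago vs limit 120 → not met
Not met: 1, 2, 5, 8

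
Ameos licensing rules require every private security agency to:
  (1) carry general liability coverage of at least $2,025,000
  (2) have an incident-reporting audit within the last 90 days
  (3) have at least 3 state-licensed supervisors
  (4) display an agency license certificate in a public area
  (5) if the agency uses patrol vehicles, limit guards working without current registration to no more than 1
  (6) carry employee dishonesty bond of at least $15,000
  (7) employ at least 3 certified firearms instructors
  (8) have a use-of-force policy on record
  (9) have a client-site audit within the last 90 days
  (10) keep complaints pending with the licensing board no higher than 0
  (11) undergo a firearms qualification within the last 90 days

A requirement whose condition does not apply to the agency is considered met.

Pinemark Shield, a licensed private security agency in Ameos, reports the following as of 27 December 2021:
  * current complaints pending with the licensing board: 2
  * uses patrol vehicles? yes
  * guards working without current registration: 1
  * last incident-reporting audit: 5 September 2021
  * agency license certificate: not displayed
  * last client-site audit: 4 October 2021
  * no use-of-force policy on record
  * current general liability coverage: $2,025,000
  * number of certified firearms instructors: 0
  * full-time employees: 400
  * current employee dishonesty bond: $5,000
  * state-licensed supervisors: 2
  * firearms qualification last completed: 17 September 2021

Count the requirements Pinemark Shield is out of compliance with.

8

1. general liability coverage $2,025,000 ≥ $2,025,000 → met
2. incident-reporting audit 113 days ago vs limit 90 → not met
3. state-licensed supervisors 2 < 3 → not met
4. agency license certificate absent → not met
5. condition 'uses patrol vehicles' holds; guards working without current registration 1 ≤ 1 → met
6. employee dishonesty bond $5,000 < $15,000 → not met
7. certified firearms instructors 0 < 3 → not met
8. use-of-force policy absent → not met
9. client-site audit 84 days ago vs limit 90 → met
10. complaints pending with the licensing board 2 > 0 → not met
11. firearms qualification 101 days ago vs limit 90 → not met
Not met: 8 of 11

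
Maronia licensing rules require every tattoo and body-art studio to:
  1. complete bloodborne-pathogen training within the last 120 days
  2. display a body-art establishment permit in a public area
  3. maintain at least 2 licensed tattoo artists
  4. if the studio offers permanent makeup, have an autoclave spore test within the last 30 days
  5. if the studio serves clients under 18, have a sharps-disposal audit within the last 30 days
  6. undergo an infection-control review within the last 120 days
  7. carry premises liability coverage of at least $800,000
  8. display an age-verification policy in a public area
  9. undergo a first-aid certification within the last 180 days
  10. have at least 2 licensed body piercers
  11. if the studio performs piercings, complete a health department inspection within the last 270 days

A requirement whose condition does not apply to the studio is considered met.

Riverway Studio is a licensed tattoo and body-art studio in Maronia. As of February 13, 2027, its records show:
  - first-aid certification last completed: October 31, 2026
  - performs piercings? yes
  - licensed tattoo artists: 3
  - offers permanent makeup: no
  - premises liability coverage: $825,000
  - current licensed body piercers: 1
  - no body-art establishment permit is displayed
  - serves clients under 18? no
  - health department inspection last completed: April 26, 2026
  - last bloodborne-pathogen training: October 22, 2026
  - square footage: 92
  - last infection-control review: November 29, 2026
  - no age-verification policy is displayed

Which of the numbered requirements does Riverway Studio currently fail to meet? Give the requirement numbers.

1. bloodborne-pathogen training 114 days ago vs limit 120 → met
2. body-art establishment permit absent → not met
3. licensed tattoo artists 3 ≥ 2 → met
4. condition 'offers permanent makeup' does not hold → requirement n/a → met
5. condition 'serves clients under 18' does not hold → requirement n/a → met
6. infection-control review 76 days ago vs limit 120 → met
7. premises liability coverage $825,000 ≥ $800,000 → met
8. age-verification policy absent → not met
9. first-aid certification 105 days ago vs limit 180 → met
10. licensed body piercers 1 < 2 → not met
11. condition 'performs piercings' holds; health department inspection 293 days ago vs limit 270 → not met
Not met: 2, 8, 10, 11

2, 8, 10, 11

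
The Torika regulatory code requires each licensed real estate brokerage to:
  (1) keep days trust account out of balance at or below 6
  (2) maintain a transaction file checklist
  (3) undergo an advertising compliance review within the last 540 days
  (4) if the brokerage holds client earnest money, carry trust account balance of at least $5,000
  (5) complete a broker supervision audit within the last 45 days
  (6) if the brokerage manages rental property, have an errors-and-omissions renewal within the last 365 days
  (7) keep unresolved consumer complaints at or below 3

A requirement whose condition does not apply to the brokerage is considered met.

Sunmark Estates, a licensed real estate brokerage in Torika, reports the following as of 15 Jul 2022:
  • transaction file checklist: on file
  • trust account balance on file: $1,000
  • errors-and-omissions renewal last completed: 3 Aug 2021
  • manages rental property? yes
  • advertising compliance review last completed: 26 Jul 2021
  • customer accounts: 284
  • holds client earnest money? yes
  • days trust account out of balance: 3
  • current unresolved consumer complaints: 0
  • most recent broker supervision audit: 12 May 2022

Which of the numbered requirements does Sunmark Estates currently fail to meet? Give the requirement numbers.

1. days trust account out of balance 3 ≤ 6 → met
2. transaction file checklist present → met
3. advertising compliance review 354 days ago vs limit 540 → met
4. condition 'holds client earnest money' holds; trust account balance $1,000 < $5,000 → not met
5. broker supervision audit 64 days ago vs limit 45 → not met
6. condition 'manages rental property' holds; errors-and-omissions renewal 346 days ago vs limit 365 → met
7. unresolved consumer complaints 0 ≤ 3 → met
Not met: 4, 5

4, 5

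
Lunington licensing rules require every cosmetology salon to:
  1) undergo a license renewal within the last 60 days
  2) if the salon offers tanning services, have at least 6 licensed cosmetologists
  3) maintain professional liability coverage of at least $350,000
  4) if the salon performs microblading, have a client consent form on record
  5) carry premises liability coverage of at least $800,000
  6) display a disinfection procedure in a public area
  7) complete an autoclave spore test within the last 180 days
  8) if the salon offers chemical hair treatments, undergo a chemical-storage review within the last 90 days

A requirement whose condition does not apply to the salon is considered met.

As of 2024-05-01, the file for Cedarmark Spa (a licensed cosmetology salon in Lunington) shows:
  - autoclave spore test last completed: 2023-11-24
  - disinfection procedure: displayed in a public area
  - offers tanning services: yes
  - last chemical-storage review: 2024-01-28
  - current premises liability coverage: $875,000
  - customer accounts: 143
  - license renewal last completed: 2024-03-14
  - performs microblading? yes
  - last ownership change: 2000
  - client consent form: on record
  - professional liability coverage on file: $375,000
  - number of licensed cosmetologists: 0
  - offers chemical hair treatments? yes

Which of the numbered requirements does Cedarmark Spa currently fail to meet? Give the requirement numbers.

1. license renewal 48 days ago vs limit 60 → met
2. condition 'offers tanning services' holds; licensed cosmetologists 0 < 6 → not met
3. professional liability coverage $375,000 ≥ $350,000 → met
4. condition 'performs microblading' holds; client consent form present → met
5. premises liability coverage $875,000 ≥ $800,000 → met
6. disinfection procedure present → met
7. autoclave spore test 159 days ago vs limit 180 → met
8. condition 'offers chemical hair treatments' holds; chemical-storage review 94 days ago vs limit 90 → not met
Not met: 2, 8

2, 8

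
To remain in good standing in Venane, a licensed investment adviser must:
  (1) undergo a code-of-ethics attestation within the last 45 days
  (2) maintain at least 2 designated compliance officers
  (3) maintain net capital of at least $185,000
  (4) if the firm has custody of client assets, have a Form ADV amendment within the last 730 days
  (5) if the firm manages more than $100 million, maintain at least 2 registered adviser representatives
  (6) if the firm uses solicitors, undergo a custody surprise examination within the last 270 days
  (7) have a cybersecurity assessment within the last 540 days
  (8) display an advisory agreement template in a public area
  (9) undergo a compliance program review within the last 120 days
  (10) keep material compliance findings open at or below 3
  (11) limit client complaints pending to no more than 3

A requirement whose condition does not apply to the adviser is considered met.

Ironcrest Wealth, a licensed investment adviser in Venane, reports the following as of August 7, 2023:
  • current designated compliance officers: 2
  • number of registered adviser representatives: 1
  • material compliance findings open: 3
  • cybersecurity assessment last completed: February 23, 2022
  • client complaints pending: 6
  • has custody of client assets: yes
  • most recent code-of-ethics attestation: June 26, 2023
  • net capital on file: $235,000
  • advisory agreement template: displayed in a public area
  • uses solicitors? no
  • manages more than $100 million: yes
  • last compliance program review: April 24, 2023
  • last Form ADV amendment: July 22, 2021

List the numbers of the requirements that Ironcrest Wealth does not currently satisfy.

1. code-of-ethics attestation 42 days ago vs limit 45 → met
2. designated compliance officers 2 ≥ 2 → met
3. net capital $235,000 ≥ $185,000 → met
4. condition 'has custody of client assets' holds; Form ADV amendment 746 days ago vs limit 730 → not met
5. condition 'manages more than $100 million' holds; registered adviser representatives 1 < 2 → not met
6. condition 'uses solicitors' does not hold → requirement n/a → met
7. cybersecurity assessment 530 days ago vs limit 540 → met
8. advisory agreement template present → met
9. compliance program review 105 days ago vs limit 120 → met
10. material compliance findings open 3 ≤ 3 → met
11. client complaints pending 6 > 3 → not met
Not met: 4, 5, 11

4, 5, 11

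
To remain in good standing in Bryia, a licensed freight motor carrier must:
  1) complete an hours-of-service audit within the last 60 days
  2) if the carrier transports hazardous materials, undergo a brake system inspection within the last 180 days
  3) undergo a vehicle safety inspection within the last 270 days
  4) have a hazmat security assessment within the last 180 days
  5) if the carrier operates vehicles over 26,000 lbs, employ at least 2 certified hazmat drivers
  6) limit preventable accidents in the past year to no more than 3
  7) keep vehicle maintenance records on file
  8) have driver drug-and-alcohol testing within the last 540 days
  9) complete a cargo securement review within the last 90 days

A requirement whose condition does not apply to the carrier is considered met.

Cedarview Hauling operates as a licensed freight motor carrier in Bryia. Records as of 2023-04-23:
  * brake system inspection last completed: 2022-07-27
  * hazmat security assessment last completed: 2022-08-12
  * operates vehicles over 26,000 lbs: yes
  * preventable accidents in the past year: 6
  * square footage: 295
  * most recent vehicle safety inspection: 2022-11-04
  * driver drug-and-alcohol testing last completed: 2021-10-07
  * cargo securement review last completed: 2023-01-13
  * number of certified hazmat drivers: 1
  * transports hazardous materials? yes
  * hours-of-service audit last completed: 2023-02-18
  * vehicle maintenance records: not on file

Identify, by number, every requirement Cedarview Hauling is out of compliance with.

1. hours-of-service audit 64 days ago vs limit 60 → not met
2. condition 'transports hazardous materials' holds; brake system inspection 270 days ago vs limit 180 → not met
3. vehicle safety inspection 170 days ago vs limit 270 → met
4. hazmat security assessment 254 days ago vs limit 180 → not met
5. condition 'operates vehicles over 26,000 lbs' holds; certified hazmat drivers 1 < 2 → not met
6. preventable accidents in the past year 6 > 3 → not met
7. vehicle maintenance records absent → not met
8. driver drug-and-alcohol testing 563 days ago vs limit 540 → not met
9. cargo securement review 100 days ago vs limit 90 → not met
Not met: 1, 2, 4, 5, 6, 7, 8, 9

1, 2, 4, 5, 6, 7, 8, 9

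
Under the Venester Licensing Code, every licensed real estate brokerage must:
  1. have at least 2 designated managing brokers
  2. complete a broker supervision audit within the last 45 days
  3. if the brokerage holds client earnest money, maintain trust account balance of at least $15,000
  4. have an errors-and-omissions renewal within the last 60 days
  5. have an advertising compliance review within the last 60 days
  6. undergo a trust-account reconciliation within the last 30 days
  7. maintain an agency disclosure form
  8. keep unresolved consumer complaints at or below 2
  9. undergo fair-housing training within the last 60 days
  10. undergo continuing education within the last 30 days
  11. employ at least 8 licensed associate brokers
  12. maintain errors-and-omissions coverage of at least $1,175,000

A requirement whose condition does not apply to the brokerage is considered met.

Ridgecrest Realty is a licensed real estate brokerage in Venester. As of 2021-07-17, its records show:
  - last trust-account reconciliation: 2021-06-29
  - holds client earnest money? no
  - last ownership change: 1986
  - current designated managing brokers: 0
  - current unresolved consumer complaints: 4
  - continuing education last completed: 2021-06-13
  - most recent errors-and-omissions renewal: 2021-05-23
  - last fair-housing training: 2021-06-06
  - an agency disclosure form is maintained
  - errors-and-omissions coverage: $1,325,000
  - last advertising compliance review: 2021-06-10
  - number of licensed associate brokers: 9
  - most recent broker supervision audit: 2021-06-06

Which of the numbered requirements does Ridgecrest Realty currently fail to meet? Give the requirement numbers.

1, 8, 10

1. designated managing brokers 0 < 2 → not met
2. broker supervision audit 41 days ago vs limit 45 → met
3. condition 'holds client earnest money' does not hold → requirement n/a → met
4. errors-and-omissions renewal 55 days ago vs limit 60 → met
5. advertising compliance review 37 days ago vs limit 60 → met
6. trust-account reconciliation 18 days ago vs limit 30 → met
7. agency disclosure form present → met
8. unresolved consumer complaints 4 > 2 → not met
9. fair-housing training 41 days ago vs limit 60 → met
10. continuing education 34 days ago vs limit 30 → not met
11. licensed associate brokers 9 ≥ 8 → met
12. errors-and-omissions coverage $1,325,000 ≥ $1,175,000 → met
Not met: 1, 8, 10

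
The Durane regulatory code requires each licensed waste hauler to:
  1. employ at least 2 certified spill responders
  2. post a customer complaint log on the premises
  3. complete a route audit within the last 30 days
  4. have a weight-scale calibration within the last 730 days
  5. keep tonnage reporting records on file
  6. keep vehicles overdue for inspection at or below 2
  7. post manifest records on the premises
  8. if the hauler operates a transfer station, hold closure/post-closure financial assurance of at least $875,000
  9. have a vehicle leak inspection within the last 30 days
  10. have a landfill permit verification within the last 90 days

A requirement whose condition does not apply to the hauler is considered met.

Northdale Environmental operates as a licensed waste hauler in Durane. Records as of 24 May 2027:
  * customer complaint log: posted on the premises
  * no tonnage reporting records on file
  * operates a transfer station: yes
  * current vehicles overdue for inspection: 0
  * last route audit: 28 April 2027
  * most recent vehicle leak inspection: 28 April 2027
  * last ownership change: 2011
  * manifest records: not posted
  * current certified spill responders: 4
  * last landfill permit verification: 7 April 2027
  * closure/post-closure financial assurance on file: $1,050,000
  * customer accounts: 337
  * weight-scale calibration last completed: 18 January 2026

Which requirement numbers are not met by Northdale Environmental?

1. certified spill responders 4 ≥ 2 → met
2. customer complaint log present → met
3. route audit 26 days ago vs limit 30 → met
4. weight-scale calibration 491 days ago vs limit 730 → met
5. tonnage reporting records absent → not met
6. vehicles overdue for inspection 0 ≤ 2 → met
7. manifest records absent → not met
8. condition 'operates a transfer station' holds; closure/post-closure financial assurance $1,050,000 ≥ $875,000 → met
9. vehicle leak inspection 26 days ago vs limit 30 → met
10. landfill permit verification 47 days ago vs limit 90 → met
Not met: 5, 7

5, 7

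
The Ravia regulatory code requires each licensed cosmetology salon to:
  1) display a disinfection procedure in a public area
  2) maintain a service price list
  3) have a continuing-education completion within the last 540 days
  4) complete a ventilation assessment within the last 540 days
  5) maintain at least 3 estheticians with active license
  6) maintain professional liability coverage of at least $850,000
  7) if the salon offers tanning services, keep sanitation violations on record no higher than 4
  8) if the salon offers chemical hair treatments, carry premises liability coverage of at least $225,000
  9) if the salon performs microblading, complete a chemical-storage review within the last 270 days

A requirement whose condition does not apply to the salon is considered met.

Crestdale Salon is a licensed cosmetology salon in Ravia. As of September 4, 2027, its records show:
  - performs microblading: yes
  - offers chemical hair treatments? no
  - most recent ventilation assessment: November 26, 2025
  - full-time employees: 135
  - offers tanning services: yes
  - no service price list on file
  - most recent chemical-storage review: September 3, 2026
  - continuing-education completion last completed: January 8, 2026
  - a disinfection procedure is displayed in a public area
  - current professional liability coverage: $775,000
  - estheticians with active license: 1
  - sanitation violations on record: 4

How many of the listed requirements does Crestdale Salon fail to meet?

1. disinfection procedure present → met
2. service price list absent → not met
3. continuing-education completion 604 days ago vs limit 540 → not met
4. ventilation assessment 647 days ago vs limit 540 → not met
5. estheticians with active license 1 < 3 → not met
6. professional liability coverage $775,000 < $850,000 → not met
7. condition 'offers tanning services' holds; sanitation violations on record 4 ≤ 4 → met
8. condition 'offers chemical hair treatments' does not hold → requirement n/a → met
9. condition 'performs microblading' holds; chemical-storage review 366 days ago vs limit 270 → not met
Not met: 6 of 9

6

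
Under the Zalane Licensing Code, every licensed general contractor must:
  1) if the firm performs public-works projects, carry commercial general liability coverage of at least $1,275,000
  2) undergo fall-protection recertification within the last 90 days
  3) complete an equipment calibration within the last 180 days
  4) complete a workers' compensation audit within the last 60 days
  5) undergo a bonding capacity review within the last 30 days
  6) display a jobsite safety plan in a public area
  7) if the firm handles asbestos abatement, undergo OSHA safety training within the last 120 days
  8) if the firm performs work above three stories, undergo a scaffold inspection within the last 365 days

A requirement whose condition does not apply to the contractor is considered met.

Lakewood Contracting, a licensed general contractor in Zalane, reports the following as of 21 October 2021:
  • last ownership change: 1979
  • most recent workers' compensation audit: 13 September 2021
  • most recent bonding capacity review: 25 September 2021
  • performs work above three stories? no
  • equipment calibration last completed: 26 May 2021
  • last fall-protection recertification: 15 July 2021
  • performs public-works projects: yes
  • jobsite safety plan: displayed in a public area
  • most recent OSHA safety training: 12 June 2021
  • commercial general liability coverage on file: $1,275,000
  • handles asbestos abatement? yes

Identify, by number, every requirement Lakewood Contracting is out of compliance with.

1. condition 'performs public-works projects' holds; commercial general liability coverage $1,275,000 ≥ $1,275,000 → met
2. fall-protection recertification 98 days ago vs limit 90 → not met
3. equipment calibration 148 days ago vs limit 180 → met
4. workers' compensation audit 38 days ago vs limit 60 → met
5. bonding capacity review 26 days ago vs limit 30 → met
6. jobsite safety plan present → met
7. condition 'handles asbestos abatement' holds; OSHA safety training 131 days ago vs limit 120 → not met
8. condition 'performs work above three stories' does not hold → requirement n/a → met
Not met: 2, 7

2, 7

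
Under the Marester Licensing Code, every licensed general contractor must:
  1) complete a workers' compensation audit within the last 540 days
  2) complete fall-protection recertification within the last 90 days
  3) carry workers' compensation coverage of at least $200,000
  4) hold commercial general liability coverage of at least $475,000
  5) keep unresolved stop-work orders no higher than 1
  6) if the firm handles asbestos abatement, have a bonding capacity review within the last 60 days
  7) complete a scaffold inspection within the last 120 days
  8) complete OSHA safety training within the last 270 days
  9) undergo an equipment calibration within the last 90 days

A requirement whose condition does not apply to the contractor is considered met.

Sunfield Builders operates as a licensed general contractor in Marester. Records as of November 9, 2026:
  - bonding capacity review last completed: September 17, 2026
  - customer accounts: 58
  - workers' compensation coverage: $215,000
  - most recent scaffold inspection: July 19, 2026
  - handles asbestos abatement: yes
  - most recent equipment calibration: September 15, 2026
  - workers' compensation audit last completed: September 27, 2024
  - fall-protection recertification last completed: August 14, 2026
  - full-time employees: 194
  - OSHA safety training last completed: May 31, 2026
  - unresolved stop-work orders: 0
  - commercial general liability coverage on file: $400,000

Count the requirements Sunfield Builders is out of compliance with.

2

1. workers' compensation audit 773 days ago vs limit 540 → not met
2. fall-protection recertification 87 days ago vs limit 90 → met
3. workers' compensation coverage $215,000 ≥ $200,000 → met
4. commercial general liability coverage $400,000 < $475,000 → not met
5. unresolved stop-work orders 0 ≤ 1 → met
6. condition 'handles asbestos abatement' holds; bonding capacity review 53 days ago vs limit 60 → met
7. scaffold inspection 113 days ago vs limit 120 → met
8. OSHA safety training 162 days ago vs limit 270 → met
9. equipment calibration 55 days ago vs limit 90 → met
Not met: 2 of 9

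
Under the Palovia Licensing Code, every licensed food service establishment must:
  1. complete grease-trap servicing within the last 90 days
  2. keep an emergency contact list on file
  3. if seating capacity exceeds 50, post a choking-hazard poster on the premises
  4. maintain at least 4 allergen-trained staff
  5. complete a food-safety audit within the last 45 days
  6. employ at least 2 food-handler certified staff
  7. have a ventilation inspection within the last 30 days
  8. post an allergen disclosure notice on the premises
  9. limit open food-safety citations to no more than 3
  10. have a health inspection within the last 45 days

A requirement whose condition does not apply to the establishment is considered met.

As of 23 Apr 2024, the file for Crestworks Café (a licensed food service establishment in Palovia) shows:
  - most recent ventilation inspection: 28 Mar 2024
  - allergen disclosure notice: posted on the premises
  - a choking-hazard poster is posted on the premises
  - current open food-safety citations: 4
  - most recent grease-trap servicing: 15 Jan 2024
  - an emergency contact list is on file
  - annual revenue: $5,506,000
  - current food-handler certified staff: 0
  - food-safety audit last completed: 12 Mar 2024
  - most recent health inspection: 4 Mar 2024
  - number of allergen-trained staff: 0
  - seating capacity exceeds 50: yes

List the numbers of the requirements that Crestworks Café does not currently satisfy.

1. grease-trap servicing 99 days ago vs limit 90 → not met
2. emergency contact list present → met
3. condition 'seating capacity exceeds 50' holds; choking-hazard poster present → met
4. allergen-trained staff 0 < 4 → not met
5. food-safety audit 42 days ago vs limit 45 → met
6. food-handler certified staff 0 < 2 → not met
7. ventilation inspection 26 days ago vs limit 30 → met
8. allergen disclosure notice present → met
9. open food-safety citations 4 > 3 → not met
10. health inspection 50 days ago vs limit 45 → not met
Not met: 1, 4, 6, 9, 10

1, 4, 6, 9, 10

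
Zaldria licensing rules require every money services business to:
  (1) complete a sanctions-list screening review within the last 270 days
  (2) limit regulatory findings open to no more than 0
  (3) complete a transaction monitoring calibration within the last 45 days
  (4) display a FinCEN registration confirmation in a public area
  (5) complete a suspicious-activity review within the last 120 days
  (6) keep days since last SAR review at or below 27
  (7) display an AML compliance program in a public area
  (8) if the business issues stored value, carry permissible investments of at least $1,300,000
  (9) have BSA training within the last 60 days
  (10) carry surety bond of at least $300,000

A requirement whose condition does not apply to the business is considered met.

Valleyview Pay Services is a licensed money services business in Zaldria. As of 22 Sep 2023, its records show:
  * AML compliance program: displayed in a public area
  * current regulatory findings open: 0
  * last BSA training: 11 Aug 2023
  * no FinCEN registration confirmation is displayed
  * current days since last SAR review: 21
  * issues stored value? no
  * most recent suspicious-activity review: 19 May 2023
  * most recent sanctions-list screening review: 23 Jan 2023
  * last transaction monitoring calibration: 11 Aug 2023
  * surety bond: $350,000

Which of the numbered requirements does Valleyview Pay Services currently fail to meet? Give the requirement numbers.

4, 5

1. sanctions-list screening review 242 days ago vs limit 270 → met
2. regulatory findings open 0 ≤ 0 → met
3. transaction monitoring calibration 42 days ago vs limit 45 → met
4. FinCEN registration confirmation absent → not met
5. suspicious-activity review 126 days ago vs limit 120 → not met
6. days since last SAR review 21 ≤ 27 → met
7. AML compliance program present → met
8. condition 'issues stored value' does not hold → requirement n/a → met
9. BSA training 42 days ago vs limit 60 → met
10. surety bond $350,000 ≥ $300,000 → met
Not met: 4, 5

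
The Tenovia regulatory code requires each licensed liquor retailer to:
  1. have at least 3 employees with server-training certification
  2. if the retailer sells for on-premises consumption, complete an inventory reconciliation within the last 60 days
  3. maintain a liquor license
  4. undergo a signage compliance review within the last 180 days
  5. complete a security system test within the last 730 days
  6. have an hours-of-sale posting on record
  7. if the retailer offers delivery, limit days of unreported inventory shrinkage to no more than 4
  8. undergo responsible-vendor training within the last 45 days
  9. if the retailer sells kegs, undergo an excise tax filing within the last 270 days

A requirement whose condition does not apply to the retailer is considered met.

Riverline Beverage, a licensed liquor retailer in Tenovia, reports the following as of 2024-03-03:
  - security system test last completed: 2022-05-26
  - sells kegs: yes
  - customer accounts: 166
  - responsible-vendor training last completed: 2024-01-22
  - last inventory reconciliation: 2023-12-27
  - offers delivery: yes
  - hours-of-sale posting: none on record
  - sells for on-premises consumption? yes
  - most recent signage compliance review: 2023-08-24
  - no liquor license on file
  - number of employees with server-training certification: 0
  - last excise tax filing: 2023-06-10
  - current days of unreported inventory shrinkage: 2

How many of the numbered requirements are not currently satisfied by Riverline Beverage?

1. employees with server-training certification 0 < 3 → not met
2. condition 'sells for on-premises consumption' holds; inventory reconciliation 67 days ago vs limit 60 → not met
3. liquor license absent → not met
4. signage compliance review 192 days ago vs limit 180 → not met
5. security system test 647 days ago vs limit 730 → met
6. hours-of-sale posting absent → not met
7. condition 'offers delivery' holds; days of unreported inventory shrinkage 2 ≤ 4 → met
8. responsible-vendor training 41 days ago vs limit 45 → met
9. condition 'sells kegs' holds; excise tax filing 267 days ago vs limit 270 → met
Not met: 5 of 9

5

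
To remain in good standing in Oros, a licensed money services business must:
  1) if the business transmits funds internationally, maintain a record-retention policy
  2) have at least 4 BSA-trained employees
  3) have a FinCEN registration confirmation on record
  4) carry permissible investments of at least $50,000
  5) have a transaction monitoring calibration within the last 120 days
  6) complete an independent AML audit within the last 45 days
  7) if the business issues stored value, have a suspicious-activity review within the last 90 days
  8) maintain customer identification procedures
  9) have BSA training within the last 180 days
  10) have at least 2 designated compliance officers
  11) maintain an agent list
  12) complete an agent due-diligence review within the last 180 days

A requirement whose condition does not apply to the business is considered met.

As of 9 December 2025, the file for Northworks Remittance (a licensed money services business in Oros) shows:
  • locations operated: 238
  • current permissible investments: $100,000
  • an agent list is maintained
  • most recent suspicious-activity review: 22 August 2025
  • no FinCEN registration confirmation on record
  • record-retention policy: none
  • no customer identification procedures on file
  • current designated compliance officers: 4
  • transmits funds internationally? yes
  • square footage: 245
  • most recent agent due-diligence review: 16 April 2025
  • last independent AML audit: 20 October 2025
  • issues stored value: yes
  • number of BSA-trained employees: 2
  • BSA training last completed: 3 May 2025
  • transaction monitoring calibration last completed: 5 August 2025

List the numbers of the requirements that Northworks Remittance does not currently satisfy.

1. condition 'transmits funds internationally' holds; record-retention policy absent → not met
2. BSA-trained employees 2 < 4 → not met
3. FinCEN registration confirmation absent → not met
4. permissible investments $100,000 ≥ $50,000 → met
5. transaction monitoring calibration 126 days ago vs limit 120 → not met
6. independent AML audit 50 days ago vs limit 45 → not met
7. condition 'issues stored value' holds; suspicious-activity review 109 days ago vs limit 90 → not met
8. customer identification procedures absent → not met
9. BSA training 220 days ago vs limit 180 → not met
10. designated compliance officers 4 ≥ 2 → met
11. agent list present → met
12. agent due-diligence review 237 days ago vs limit 180 → not met
Not met: 1, 2, 3, 5, 6, 7, 8, 9, 12

1, 2, 3, 5, 6, 7, 8, 9, 12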